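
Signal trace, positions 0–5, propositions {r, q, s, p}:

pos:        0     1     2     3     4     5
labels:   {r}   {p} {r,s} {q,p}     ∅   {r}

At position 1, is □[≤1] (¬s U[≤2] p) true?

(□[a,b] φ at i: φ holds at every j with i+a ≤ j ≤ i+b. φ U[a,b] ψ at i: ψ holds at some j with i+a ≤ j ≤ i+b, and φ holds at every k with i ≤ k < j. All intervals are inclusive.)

Check (¬s U[≤2] p) at every j in [1,2]:
  j=1: holds
  j=2: fails
Fails at j=2 → formula fails.

False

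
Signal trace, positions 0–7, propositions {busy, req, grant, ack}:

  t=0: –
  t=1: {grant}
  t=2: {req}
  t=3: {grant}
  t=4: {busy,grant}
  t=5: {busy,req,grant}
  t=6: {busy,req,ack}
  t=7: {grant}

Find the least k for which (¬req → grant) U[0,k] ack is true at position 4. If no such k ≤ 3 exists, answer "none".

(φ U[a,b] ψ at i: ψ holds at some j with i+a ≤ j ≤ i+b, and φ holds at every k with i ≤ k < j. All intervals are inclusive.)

2

Need earliest j ≥ 4 with ack, and (¬req → grant) at every k in [4,j-1].
  j=4: rhs fails.
  j=5: rhs fails.
  j=6: rhs holds; lhs holds on [4,5]. k = 2.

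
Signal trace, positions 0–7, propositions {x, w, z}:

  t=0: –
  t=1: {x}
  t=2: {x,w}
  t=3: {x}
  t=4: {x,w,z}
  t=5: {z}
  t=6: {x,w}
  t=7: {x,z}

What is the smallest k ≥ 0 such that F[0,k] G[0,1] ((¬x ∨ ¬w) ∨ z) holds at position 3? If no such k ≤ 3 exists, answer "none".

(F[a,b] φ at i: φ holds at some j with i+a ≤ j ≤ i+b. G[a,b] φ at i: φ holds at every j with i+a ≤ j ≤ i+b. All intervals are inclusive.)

Scan j = 3,4,… for G[0,1] ((¬x ∨ ¬w) ∨ z):
  j=3: holds
First hit at j=3, so smallest k = 3-3 = 0.

0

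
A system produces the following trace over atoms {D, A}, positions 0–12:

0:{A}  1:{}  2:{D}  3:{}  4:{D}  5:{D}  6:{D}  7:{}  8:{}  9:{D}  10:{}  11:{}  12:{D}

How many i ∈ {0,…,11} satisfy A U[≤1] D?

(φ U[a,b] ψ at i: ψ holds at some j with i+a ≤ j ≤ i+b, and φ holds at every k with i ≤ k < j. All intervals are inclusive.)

5

Evaluate at each i in [0,11]:
  i=0: ✗ (no rhs in [0,1])
  i=1: ✗ (lhs fails at k=1 before rhs at j=2)
  i=2: ✓ (rhs at j=2)
  i=3: ✗ (lhs fails at k=3 before rhs at j=4)
  i=4: ✓ (rhs at j=4)
  i=5: ✓ (rhs at j=5)
  i=6: ✓ (rhs at j=6)
  i=7: ✗ (no rhs in [7,8])
  i=8: ✗ (lhs fails at k=8 before rhs at j=9)
  i=9: ✓ (rhs at j=9)
  i=10: ✗ (no rhs in [10,11])
  i=11: ✗ (lhs fails at k=11 before rhs at j=12)
Positions where it holds: {2, 4, 5, 6, 9} → 5.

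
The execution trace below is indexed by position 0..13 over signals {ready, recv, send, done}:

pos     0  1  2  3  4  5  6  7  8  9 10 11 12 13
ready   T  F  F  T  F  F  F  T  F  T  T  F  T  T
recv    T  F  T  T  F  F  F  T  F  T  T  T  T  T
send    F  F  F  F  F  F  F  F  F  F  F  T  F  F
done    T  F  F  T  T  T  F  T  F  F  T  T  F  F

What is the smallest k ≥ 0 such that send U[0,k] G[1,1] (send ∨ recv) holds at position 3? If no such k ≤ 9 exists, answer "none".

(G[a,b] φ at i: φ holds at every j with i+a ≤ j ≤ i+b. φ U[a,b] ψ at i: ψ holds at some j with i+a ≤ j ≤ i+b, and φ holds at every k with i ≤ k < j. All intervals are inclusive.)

none

Need earliest j ≥ 3 with G[1,1] (send ∨ recv), and send at every k in [3,j-1].
  j=3: rhs fails.
  j=4: rhs fails.
  j=5: rhs fails.
  j=6: rhs holds but lhs fails at k=3.
  j=7: rhs fails.
  j=8: rhs holds but lhs fails at k=3.
  j=9: rhs holds but lhs fails at k=3.
  j=10: rhs holds but lhs fails at k=3.
  j=11: rhs holds but lhs fails at k=3.
  j=12: rhs holds but lhs fails at k=3.
No witness within the range → none.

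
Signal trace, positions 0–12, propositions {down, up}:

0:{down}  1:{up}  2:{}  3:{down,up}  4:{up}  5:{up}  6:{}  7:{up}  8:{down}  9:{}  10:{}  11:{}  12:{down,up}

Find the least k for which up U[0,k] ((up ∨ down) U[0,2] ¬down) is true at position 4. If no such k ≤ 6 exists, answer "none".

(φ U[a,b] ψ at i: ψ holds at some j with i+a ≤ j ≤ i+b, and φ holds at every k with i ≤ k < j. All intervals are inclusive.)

Need earliest j ≥ 4 with ((up ∨ down) U[0,2] ¬down), and up at every k in [4,j-1].
  j=4: rhs holds (empty prefix). k = 0.

0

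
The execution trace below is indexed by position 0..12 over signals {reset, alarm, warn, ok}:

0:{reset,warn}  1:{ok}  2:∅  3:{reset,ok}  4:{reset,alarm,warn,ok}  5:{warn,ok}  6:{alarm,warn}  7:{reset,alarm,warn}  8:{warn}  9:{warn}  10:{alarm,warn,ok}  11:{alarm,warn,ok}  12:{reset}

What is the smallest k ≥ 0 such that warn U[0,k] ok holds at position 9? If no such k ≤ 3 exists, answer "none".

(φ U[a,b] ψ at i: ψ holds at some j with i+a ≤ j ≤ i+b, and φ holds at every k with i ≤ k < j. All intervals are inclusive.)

Need earliest j ≥ 9 with ok, and warn at every k in [9,j-1].
  j=9: rhs fails.
  j=10: rhs holds; lhs holds on [9,9]. k = 1.

1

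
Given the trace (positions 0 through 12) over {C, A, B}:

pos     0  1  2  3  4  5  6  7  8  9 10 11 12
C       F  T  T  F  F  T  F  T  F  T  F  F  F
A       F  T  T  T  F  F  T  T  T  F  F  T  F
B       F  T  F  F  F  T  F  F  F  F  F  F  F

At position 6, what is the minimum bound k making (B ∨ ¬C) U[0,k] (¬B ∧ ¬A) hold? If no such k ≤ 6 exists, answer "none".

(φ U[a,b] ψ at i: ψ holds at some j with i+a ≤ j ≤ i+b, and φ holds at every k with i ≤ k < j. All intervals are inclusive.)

none

Need earliest j ≥ 6 with (¬B ∧ ¬A), and (B ∨ ¬C) at every k in [6,j-1].
  j=6: rhs fails.
  j=7: rhs fails.
  j=8: rhs fails.
  j=9: rhs holds but lhs fails at k=7.
  j=10: rhs holds but lhs fails at k=7.
  j=11: rhs fails.
  j=12: rhs holds but lhs fails at k=7.
No witness within the range → none.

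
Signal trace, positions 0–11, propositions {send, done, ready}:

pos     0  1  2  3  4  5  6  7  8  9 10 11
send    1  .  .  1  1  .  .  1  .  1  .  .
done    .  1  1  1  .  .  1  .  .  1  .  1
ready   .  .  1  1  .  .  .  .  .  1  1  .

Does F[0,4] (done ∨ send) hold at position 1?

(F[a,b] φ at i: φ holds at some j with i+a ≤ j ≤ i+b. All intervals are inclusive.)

Holds

Check (done ∨ send) at each j in [1,5]:
  j=1: true
  j=2: true
  j=3: true
  j=4: true
  j=5: false
Found at j=1 → formula holds.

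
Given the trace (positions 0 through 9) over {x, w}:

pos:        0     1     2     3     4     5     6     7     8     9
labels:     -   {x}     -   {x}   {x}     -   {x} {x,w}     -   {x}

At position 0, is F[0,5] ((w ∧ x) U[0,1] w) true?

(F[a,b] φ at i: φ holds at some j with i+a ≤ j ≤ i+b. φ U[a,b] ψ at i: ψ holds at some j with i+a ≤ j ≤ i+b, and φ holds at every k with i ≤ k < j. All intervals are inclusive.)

Check ((w ∧ x) U[0,1] w) at each j in [0,5]:
  j=0: fails
  j=1: fails
  j=2: fails
  j=3: fails
  j=4: fails
  j=5: fails
No position in the window satisfies it → formula fails.

False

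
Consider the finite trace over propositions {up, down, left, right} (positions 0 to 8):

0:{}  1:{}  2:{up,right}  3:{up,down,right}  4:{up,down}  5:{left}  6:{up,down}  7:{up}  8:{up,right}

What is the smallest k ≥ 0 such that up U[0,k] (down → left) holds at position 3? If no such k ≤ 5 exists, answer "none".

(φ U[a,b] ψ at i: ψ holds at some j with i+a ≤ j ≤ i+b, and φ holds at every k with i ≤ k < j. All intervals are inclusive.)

Need earliest j ≥ 3 with (down → left), and up at every k in [3,j-1].
  j=3: rhs fails.
  j=4: rhs fails.
  j=5: rhs holds; lhs holds on [3,4]. k = 2.

2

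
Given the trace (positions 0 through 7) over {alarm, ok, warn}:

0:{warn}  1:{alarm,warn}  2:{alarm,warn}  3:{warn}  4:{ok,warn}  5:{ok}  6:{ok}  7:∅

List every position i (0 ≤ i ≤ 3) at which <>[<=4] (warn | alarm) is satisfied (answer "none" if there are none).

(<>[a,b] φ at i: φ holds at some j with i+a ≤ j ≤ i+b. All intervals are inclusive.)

Evaluate at each i in [0,3]:
  i=0: ✓ (witness j=0)
  i=1: ✓ (witness j=1)
  i=2: ✓ (witness j=2)
  i=3: ✓ (witness j=3)

0, 1, 2, 3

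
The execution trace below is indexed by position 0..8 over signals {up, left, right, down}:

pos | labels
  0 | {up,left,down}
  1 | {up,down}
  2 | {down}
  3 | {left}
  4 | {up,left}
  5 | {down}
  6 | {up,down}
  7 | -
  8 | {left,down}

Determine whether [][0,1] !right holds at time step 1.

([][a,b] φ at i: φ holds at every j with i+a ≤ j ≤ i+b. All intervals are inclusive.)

Check !right at every j in [1,2]:
  j=1: true
  j=2: true
All positions satisfy it → formula holds.

Yes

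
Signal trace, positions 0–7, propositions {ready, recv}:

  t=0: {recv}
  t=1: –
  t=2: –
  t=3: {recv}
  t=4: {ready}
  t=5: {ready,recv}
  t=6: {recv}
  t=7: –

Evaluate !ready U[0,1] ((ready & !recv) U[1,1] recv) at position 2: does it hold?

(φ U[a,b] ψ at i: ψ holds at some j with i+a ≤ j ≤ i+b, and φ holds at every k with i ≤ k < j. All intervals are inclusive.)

False

Need some j in [2,3] with ((ready & !recv) U[1,1] recv), and !ready at every k in [2,j-1].
  j=2: ((ready & !recv) U[1,1] recv) — fails.
  j=3: ((ready & !recv) U[1,1] recv) — fails.
No j in the window works → until fails.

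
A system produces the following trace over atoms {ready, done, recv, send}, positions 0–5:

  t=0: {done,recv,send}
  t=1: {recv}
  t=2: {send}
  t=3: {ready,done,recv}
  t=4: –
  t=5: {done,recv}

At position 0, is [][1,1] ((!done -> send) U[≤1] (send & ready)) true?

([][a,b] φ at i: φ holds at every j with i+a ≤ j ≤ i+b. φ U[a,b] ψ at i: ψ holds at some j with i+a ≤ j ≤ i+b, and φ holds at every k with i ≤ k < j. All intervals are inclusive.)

False

Check ((!done -> send) U[≤1] (send & ready)) at every j in [1,1]:
  j=1: fails
Fails at j=1 → formula fails.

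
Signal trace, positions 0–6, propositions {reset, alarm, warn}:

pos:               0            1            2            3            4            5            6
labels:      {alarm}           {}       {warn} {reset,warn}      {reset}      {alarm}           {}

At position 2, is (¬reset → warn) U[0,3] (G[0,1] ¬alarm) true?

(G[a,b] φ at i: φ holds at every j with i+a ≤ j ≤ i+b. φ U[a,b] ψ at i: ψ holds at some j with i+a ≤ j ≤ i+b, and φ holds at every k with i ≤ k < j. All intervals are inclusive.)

True

Need some j in [2,5] with G[0,1] ¬alarm, and (¬reset → warn) at every k in [2,j-1].
  j=2: G[0,1] ¬alarm holds; no prefix to check → satisfied.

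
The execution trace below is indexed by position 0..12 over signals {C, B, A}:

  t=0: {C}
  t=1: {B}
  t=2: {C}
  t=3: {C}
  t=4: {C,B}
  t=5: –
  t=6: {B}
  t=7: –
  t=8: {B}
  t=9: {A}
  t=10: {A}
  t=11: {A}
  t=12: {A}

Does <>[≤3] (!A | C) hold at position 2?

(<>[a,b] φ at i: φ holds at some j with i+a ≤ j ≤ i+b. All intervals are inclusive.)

Holds

Check (!A | C) at each j in [2,5]:
  j=2: true
  j=3: true
  j=4: true
  j=5: true
Found at j=2 → formula holds.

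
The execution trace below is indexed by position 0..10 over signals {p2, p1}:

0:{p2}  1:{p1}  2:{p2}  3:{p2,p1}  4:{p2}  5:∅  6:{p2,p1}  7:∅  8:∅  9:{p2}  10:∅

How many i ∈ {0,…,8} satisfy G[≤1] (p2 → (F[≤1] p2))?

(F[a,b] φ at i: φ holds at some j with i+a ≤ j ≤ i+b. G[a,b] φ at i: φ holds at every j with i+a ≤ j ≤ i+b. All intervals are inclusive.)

9

Evaluate at each i in [0,8]:
  i=0: ✓ (all of [0,1])
  i=1: ✓ (all of [1,2])
  i=2: ✓ (all of [2,3])
  i=3: ✓ (all of [3,4])
  i=4: ✓ (all of [4,5])
  i=5: ✓ (all of [5,6])
  i=6: ✓ (all of [6,7])
  i=7: ✓ (all of [7,8])
  i=8: ✓ (all of [8,9])
Positions where it holds: {0, 1, 2, 3, 4, 5, 6, 7, 8} → 9.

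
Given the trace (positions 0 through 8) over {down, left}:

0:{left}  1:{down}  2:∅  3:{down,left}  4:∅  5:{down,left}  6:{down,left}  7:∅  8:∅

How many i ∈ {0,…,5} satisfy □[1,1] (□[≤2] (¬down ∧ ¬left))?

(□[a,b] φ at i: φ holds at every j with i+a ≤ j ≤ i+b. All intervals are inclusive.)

Evaluate at each i in [0,5]:
  i=0: ✗ (fails at j=1)
  i=1: ✗ (fails at j=2)
  i=2: ✗ (fails at j=3)
  i=3: ✗ (fails at j=4)
  i=4: ✗ (fails at j=5)
  i=5: ✗ (fails at j=6)
Positions where it holds: {} → 0.

0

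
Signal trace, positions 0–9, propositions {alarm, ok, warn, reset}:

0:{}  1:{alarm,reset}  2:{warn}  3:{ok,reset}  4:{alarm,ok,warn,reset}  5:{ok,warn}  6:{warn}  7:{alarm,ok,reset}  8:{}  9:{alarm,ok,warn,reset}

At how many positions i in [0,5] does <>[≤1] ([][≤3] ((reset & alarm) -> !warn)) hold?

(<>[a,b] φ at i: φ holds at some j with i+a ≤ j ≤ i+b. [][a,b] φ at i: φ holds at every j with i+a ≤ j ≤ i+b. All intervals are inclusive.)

3

Evaluate at each i in [0,5]:
  i=0: ✓ (witness j=0)
  i=1: ✗ (none in [1,2])
  i=2: ✗ (none in [2,3])
  i=3: ✗ (none in [3,4])
  i=4: ✓ (witness j=5)
  i=5: ✓ (witness j=5)
Positions where it holds: {0, 4, 5} → 3.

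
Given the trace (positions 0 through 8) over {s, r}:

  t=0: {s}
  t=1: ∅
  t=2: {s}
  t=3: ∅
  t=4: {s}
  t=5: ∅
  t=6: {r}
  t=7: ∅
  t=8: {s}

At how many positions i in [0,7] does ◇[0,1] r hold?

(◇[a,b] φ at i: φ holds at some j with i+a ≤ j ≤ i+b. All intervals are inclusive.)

Evaluate at each i in [0,7]:
  i=0: ✗ (none in [0,1])
  i=1: ✗ (none in [1,2])
  i=2: ✗ (none in [2,3])
  i=3: ✗ (none in [3,4])
  i=4: ✗ (none in [4,5])
  i=5: ✓ (witness j=6)
  i=6: ✓ (witness j=6)
  i=7: ✗ (none in [7,8])
Positions where it holds: {5, 6} → 2.

2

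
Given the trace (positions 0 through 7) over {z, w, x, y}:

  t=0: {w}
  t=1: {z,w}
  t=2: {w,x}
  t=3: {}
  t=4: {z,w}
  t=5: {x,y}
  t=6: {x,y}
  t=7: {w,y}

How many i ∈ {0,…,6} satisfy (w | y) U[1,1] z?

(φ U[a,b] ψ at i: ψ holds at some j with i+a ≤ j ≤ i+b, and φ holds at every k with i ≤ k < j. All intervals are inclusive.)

Evaluate at each i in [0,6]:
  i=0: ✓ (rhs at j=1; lhs holds on [0,0])
  i=1: ✗ (no rhs in [2,2])
  i=2: ✗ (no rhs in [3,3])
  i=3: ✗ (lhs fails at k=3 before rhs at j=4)
  i=4: ✗ (no rhs in [5,5])
  i=5: ✗ (no rhs in [6,6])
  i=6: ✗ (no rhs in [7,7])
Positions where it holds: {0} → 1.

1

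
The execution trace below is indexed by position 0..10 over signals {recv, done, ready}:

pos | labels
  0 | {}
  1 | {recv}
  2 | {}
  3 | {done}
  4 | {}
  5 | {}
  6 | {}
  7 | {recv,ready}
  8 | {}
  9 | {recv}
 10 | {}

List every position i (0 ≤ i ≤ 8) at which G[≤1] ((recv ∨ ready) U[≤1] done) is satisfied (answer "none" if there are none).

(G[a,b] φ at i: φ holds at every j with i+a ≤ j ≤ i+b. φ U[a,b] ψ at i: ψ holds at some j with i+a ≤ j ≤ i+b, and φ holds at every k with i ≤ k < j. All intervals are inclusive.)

Evaluate at each i in [0,8]:
  i=0: ✗ (fails at j=0)
  i=1: ✗ (fails at j=1)
  i=2: ✗ (fails at j=2)
  i=3: ✗ (fails at j=4)
  i=4: ✗ (fails at j=4)
  i=5: ✗ (fails at j=5)
  i=6: ✗ (fails at j=6)
  i=7: ✗ (fails at j=7)
  i=8: ✗ (fails at j=8)

none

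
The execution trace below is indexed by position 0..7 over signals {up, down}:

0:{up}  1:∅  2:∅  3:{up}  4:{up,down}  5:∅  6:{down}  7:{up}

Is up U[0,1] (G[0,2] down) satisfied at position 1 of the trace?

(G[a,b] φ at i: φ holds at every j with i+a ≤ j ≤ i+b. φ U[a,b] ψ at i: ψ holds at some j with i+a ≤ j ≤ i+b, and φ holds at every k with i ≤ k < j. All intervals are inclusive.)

Does not hold

Need some j in [1,2] with G[0,2] down, and up at every k in [1,j-1].
  j=1: G[0,2] down — fails at 1.
  j=2: G[0,2] down — fails at 2.
No j in the window works → until fails.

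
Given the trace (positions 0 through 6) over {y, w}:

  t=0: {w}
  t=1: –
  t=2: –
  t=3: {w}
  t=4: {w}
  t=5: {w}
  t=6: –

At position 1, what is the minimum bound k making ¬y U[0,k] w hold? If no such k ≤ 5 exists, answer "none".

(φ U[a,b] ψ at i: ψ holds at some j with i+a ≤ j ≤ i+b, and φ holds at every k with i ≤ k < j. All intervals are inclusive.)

2

Need earliest j ≥ 1 with w, and ¬y at every k in [1,j-1].
  j=1: rhs fails.
  j=2: rhs fails.
  j=3: rhs holds; lhs holds on [1,2]. k = 2.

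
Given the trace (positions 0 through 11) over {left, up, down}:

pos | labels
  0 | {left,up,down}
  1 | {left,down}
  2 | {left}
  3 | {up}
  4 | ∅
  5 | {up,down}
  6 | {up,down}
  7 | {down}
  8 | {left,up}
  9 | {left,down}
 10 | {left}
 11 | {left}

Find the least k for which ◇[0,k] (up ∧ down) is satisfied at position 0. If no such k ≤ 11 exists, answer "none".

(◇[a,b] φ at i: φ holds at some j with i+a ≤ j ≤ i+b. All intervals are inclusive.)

0

Scan j = 0,1,… for (up ∧ down):
  j=0: holds
First hit at j=0, so smallest k = 0-0 = 0.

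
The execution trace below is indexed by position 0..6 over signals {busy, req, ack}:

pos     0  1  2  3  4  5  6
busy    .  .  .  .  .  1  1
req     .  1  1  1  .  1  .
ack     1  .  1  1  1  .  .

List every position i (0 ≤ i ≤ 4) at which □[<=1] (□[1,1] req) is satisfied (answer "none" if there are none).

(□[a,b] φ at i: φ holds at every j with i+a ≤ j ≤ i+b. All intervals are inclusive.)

Evaluate at each i in [0,4]:
  i=0: ✓ (all of [0,1])
  i=1: ✓ (all of [1,2])
  i=2: ✗ (fails at j=3)
  i=3: ✗ (fails at j=3)
  i=4: ✗ (fails at j=5)

0, 1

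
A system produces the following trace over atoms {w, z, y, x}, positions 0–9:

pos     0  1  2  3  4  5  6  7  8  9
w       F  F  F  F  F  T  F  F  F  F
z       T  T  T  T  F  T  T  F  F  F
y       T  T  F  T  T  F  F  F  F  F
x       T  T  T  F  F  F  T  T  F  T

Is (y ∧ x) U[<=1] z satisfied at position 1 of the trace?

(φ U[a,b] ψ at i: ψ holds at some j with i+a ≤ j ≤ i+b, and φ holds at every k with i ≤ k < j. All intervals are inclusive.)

Yes

Need some j in [1,2] with z, and (y ∧ x) at every k in [1,j-1].
  j=1: z holds; no prefix to check → satisfied.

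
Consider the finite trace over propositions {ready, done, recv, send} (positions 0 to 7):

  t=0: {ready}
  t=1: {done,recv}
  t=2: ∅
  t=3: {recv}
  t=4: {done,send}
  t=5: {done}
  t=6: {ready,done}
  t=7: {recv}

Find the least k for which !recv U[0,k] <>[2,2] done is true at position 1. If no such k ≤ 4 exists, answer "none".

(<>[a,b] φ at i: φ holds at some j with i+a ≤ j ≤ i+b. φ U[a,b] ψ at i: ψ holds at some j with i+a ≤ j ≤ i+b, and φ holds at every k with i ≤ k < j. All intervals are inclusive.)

Need earliest j ≥ 1 with <>[2,2] done, and !recv at every k in [1,j-1].
  j=1: rhs fails.
  j=2: rhs holds but lhs fails at k=1.
  j=3: rhs holds but lhs fails at k=1.
  j=4: rhs holds but lhs fails at k=1.
  j=5: rhs fails.
No witness within the range → none.

none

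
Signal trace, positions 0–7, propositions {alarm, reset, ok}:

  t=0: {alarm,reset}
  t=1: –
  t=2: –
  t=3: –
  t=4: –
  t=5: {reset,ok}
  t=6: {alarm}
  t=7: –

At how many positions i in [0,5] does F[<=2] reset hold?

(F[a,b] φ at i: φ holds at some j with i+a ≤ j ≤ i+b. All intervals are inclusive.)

Evaluate at each i in [0,5]:
  i=0: ✓ (witness j=0)
  i=1: ✗ (none in [1,3])
  i=2: ✗ (none in [2,4])
  i=3: ✓ (witness j=5)
  i=4: ✓ (witness j=5)
  i=5: ✓ (witness j=5)
Positions where it holds: {0, 3, 4, 5} → 4.

4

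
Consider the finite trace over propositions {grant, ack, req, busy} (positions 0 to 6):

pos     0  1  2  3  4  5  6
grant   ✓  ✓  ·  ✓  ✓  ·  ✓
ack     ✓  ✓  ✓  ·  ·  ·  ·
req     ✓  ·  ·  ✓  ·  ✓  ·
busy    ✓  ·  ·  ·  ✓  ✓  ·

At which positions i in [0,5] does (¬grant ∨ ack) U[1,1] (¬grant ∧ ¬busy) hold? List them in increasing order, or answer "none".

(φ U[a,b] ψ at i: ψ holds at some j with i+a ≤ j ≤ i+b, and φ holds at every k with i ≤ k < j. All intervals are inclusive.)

Evaluate at each i in [0,5]:
  i=0: ✗ (no rhs in [1,1])
  i=1: ✓ (rhs at j=2; lhs holds on [1,1])
  i=2: ✗ (no rhs in [3,3])
  i=3: ✗ (no rhs in [4,4])
  i=4: ✗ (no rhs in [5,5])
  i=5: ✗ (no rhs in [6,6])

1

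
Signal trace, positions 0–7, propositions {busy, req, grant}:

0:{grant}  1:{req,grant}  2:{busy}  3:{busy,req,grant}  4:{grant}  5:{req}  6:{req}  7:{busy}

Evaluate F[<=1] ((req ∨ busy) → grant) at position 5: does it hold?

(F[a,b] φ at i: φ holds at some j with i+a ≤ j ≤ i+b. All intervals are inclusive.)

Check ((req ∨ busy) → grant) at each j in [5,6]:
  j=5: false
  j=6: false
No position in the window satisfies it → formula fails.

False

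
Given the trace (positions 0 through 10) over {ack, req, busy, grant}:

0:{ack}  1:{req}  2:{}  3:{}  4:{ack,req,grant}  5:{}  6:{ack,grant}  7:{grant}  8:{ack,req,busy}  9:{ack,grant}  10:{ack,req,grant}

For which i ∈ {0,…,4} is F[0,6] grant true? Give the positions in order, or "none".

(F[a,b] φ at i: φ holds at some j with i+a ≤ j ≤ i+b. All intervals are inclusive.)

0, 1, 2, 3, 4

Evaluate at each i in [0,4]:
  i=0: ✓ (witness j=4)
  i=1: ✓ (witness j=4)
  i=2: ✓ (witness j=4)
  i=3: ✓ (witness j=4)
  i=4: ✓ (witness j=4)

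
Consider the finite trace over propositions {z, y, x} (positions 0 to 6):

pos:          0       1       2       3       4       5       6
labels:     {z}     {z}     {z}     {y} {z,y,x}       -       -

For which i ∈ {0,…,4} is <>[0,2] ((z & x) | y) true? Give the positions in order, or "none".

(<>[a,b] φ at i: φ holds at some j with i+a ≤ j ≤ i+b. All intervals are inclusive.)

1, 2, 3, 4

Evaluate at each i in [0,4]:
  i=0: ✗ (none in [0,2])
  i=1: ✓ (witness j=3)
  i=2: ✓ (witness j=3)
  i=3: ✓ (witness j=3)
  i=4: ✓ (witness j=4)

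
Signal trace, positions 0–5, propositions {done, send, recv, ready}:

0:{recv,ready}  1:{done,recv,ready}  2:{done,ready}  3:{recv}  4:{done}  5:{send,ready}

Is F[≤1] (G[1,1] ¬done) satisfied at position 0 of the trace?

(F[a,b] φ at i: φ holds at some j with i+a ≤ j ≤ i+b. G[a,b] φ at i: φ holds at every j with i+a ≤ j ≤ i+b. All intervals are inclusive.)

Check G[1,1] ¬done at each j in [0,1]:
  j=0: fails at 1
  j=1: fails at 2
No position in the window satisfies it → formula fails.

No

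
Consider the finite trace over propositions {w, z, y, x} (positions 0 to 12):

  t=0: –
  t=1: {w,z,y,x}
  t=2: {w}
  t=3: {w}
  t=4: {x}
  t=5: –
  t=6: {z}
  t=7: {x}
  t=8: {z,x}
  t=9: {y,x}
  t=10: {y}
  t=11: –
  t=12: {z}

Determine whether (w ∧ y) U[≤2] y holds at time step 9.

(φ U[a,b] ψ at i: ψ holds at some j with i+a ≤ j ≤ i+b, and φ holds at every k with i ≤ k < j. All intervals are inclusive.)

Holds

Need some j in [9,11] with y, and (w ∧ y) at every k in [9,j-1].
  j=9: y holds; no prefix to check → satisfied.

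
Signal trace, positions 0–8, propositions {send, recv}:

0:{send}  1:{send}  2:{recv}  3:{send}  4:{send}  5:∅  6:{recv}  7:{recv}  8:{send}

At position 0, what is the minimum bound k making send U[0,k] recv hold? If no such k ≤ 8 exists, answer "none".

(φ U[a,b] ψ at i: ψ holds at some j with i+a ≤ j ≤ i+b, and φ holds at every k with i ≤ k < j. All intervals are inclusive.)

2

Need earliest j ≥ 0 with recv, and send at every k in [0,j-1].
  j=0: rhs fails.
  j=1: rhs fails.
  j=2: rhs holds; lhs holds on [0,1]. k = 2.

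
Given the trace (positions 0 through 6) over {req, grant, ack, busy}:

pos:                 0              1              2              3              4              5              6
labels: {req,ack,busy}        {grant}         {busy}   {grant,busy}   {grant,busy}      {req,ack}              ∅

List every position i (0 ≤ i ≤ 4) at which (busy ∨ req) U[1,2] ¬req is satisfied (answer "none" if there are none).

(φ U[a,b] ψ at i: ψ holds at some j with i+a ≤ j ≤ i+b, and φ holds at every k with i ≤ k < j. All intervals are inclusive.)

Evaluate at each i in [0,4]:
  i=0: ✓ (rhs at j=1; lhs holds on [0,0])
  i=1: ✗ (lhs fails at k=1 before rhs at j=2)
  i=2: ✓ (rhs at j=3; lhs holds on [2,2])
  i=3: ✓ (rhs at j=4; lhs holds on [3,3])
  i=4: ✓ (rhs at j=6; lhs holds on [4,5])

0, 2, 3, 4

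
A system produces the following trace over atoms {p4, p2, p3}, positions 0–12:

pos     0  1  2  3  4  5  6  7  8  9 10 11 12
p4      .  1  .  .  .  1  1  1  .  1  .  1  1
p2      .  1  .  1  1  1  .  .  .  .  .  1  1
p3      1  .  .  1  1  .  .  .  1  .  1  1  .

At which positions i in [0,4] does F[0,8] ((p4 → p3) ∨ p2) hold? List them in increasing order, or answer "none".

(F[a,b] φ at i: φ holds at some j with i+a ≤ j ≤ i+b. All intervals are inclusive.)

0, 1, 2, 3, 4

Evaluate at each i in [0,4]:
  i=0: ✓ (witness j=0)
  i=1: ✓ (witness j=1)
  i=2: ✓ (witness j=2)
  i=3: ✓ (witness j=3)
  i=4: ✓ (witness j=4)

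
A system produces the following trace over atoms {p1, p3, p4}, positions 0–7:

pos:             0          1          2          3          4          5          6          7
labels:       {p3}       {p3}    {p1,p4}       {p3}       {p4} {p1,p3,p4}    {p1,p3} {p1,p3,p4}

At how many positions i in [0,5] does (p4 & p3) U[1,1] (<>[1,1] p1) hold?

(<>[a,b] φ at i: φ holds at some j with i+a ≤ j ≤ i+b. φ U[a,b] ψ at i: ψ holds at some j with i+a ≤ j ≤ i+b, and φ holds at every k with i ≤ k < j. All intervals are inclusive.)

1

Evaluate at each i in [0,5]:
  i=0: ✗ (lhs fails at k=0 before rhs at j=1)
  i=1: ✗ (no rhs in [2,2])
  i=2: ✗ (no rhs in [3,3])
  i=3: ✗ (lhs fails at k=3 before rhs at j=4)
  i=4: ✗ (lhs fails at k=4 before rhs at j=5)
  i=5: ✓ (rhs at j=6; lhs holds on [5,5])
Positions where it holds: {5} → 1.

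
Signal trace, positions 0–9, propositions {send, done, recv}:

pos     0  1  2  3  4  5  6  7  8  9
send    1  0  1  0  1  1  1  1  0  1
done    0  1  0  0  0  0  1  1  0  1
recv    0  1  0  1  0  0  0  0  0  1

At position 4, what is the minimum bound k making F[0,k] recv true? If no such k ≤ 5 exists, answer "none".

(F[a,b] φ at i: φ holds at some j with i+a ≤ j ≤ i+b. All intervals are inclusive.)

Scan j = 4,5,… for recv:
  j=4: fails
  j=5: fails
  j=6: fails
  j=7: fails
  j=8: fails
  j=9: holds
First hit at j=9, so smallest k = 9-4 = 5.

5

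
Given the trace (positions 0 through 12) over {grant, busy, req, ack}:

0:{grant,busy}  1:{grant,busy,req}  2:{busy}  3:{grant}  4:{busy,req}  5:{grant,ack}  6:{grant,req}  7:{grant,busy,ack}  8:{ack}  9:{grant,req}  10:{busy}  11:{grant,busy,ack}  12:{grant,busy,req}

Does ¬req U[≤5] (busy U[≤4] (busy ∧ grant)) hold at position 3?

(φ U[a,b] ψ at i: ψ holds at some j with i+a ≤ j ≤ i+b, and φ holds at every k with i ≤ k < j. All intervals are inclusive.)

Need some j in [3,8] with (busy U[≤4] (busy ∧ grant)), and ¬req at every k in [3,j-1].
  j=3: (busy U[≤4] (busy ∧ grant)) — fails.
  j=4: (busy U[≤4] (busy ∧ grant)) — fails.
  j=5: (busy U[≤4] (busy ∧ grant)) — fails.
  j=6: (busy U[≤4] (busy ∧ grant)) — fails.
  j=7: (busy U[≤4] (busy ∧ grant)) holds, but ¬req fails at k=4 → not this j.
  j=8: (busy U[≤4] (busy ∧ grant)) — fails.
No j in the window works → until fails.

False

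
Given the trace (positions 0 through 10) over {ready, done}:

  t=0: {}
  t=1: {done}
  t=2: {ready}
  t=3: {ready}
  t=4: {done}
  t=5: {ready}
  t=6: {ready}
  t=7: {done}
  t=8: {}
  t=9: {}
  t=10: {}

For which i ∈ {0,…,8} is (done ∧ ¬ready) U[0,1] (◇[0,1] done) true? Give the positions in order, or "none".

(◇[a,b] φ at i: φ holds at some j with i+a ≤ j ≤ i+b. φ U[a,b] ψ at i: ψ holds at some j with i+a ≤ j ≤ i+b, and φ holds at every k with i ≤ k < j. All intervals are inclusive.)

0, 1, 3, 4, 6, 7

Evaluate at each i in [0,8]:
  i=0: ✓ (rhs at j=0)
  i=1: ✓ (rhs at j=1)
  i=2: ✗ (lhs fails at k=2 before rhs at j=3)
  i=3: ✓ (rhs at j=3)
  i=4: ✓ (rhs at j=4)
  i=5: ✗ (lhs fails at k=5 before rhs at j=6)
  i=6: ✓ (rhs at j=6)
  i=7: ✓ (rhs at j=7)
  i=8: ✗ (no rhs in [8,9])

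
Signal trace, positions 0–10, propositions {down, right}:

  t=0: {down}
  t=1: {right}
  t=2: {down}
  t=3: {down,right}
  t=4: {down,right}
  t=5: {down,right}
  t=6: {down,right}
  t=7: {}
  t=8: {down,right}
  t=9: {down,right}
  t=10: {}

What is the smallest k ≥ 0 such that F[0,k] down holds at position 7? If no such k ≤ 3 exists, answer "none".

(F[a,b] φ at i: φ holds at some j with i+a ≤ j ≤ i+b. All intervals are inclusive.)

Scan j = 7,8,… for down:
  j=7: fails
  j=8: holds
First hit at j=8, so smallest k = 8-7 = 1.

1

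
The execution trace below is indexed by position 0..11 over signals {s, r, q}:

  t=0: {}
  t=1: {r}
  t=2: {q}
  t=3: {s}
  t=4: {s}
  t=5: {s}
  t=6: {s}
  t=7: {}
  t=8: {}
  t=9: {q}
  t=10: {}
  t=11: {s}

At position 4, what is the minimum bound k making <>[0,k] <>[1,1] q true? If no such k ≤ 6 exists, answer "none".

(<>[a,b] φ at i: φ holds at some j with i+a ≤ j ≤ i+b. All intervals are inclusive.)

4

Scan j = 4,5,… for <>[1,1] q:
  j=4: fails
  j=5: fails
  j=6: fails
  j=7: fails
  j=8: holds
First hit at j=8, so smallest k = 8-4 = 4.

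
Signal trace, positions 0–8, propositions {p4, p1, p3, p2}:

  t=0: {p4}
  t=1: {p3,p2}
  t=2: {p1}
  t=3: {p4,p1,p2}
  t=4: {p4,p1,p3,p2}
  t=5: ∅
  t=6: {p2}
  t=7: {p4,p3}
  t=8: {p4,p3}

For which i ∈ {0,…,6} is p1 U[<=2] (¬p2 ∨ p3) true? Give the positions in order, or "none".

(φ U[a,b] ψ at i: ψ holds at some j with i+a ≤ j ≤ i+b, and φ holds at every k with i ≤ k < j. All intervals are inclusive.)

0, 1, 2, 3, 4, 5

Evaluate at each i in [0,6]:
  i=0: ✓ (rhs at j=0)
  i=1: ✓ (rhs at j=1)
  i=2: ✓ (rhs at j=2)
  i=3: ✓ (rhs at j=4; lhs holds on [3,3])
  i=4: ✓ (rhs at j=4)
  i=5: ✓ (rhs at j=5)
  i=6: ✗ (lhs fails at k=6 before rhs at j=7)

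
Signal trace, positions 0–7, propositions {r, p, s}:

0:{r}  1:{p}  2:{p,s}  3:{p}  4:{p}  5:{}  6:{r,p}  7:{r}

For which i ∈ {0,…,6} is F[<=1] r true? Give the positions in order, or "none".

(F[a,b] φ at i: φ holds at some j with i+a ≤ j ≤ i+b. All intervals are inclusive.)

Evaluate at each i in [0,6]:
  i=0: ✓ (witness j=0)
  i=1: ✗ (none in [1,2])
  i=2: ✗ (none in [2,3])
  i=3: ✗ (none in [3,4])
  i=4: ✗ (none in [4,5])
  i=5: ✓ (witness j=6)
  i=6: ✓ (witness j=6)

0, 5, 6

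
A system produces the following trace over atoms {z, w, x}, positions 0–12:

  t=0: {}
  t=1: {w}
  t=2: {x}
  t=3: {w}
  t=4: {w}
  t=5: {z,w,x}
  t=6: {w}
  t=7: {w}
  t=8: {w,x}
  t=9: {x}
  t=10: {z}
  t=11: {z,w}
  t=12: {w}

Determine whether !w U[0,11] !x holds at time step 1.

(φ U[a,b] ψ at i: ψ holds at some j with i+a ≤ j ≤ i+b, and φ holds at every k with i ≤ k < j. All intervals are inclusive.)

Need some j in [1,12] with !x, and !w at every k in [1,j-1].
  j=1: !x holds; no prefix to check → satisfied.

True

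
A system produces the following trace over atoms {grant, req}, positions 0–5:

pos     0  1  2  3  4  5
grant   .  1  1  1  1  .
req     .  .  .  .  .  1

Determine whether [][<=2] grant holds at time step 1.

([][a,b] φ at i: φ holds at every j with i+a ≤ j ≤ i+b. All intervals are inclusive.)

Holds

Check grant at every j in [1,3]:
  j=1: true
  j=2: true
  j=3: true
All positions satisfy it → formula holds.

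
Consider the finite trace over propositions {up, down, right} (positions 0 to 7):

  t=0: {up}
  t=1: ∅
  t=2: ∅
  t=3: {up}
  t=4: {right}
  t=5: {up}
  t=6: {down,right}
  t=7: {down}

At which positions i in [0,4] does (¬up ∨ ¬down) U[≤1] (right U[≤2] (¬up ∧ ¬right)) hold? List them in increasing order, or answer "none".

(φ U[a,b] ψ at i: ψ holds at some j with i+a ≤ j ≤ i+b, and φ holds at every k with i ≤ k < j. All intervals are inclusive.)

Evaluate at each i in [0,4]:
  i=0: ✓ (rhs at j=1; lhs holds on [0,0])
  i=1: ✓ (rhs at j=1)
  i=2: ✓ (rhs at j=2)
  i=3: ✗ (no rhs in [3,4])
  i=4: ✗ (no rhs in [4,5])

0, 1, 2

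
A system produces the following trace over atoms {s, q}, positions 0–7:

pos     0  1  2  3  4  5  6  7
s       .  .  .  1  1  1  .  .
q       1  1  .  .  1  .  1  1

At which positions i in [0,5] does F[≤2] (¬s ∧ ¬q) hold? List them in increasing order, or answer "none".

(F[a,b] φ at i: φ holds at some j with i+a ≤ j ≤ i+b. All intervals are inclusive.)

0, 1, 2

Evaluate at each i in [0,5]:
  i=0: ✓ (witness j=2)
  i=1: ✓ (witness j=2)
  i=2: ✓ (witness j=2)
  i=3: ✗ (none in [3,5])
  i=4: ✗ (none in [4,6])
  i=5: ✗ (none in [5,7])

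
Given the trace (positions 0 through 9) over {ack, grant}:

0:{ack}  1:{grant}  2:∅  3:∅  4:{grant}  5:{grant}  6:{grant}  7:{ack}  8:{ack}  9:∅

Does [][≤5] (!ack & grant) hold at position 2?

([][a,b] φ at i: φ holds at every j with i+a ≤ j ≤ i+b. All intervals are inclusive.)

No

Check (!ack & grant) at every j in [2,7]:
  j=2: false
  j=3: false
  j=4: true
  j=5: true
  j=6: true
  j=7: false
Fails at j=2 → formula fails.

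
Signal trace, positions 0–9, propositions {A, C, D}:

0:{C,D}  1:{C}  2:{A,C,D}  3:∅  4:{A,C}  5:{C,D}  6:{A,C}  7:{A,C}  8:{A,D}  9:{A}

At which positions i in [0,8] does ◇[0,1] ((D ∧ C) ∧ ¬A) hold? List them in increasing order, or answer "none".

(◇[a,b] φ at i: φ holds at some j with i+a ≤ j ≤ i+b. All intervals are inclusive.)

Evaluate at each i in [0,8]:
  i=0: ✓ (witness j=0)
  i=1: ✗ (none in [1,2])
  i=2: ✗ (none in [2,3])
  i=3: ✗ (none in [3,4])
  i=4: ✓ (witness j=5)
  i=5: ✓ (witness j=5)
  i=6: ✗ (none in [6,7])
  i=7: ✗ (none in [7,8])
  i=8: ✗ (none in [8,9])

0, 4, 5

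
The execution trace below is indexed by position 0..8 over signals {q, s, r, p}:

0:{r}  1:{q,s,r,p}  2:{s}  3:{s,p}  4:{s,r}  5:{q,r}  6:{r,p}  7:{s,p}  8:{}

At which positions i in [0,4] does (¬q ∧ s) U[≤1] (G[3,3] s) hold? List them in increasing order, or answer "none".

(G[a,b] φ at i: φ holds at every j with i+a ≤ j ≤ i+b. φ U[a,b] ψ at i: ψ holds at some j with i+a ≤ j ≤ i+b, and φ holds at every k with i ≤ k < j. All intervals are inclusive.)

Evaluate at each i in [0,4]:
  i=0: ✓ (rhs at j=0)
  i=1: ✓ (rhs at j=1)
  i=2: ✗ (no rhs in [2,3])
  i=3: ✓ (rhs at j=4; lhs holds on [3,3])
  i=4: ✓ (rhs at j=4)

0, 1, 3, 4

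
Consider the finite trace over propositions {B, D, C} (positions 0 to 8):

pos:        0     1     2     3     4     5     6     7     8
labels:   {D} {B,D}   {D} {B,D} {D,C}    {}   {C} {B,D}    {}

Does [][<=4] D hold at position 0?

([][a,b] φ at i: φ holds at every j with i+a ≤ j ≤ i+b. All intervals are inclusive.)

Yes

Check D at every j in [0,4]:
  j=0: true
  j=1: true
  j=2: true
  j=3: true
  j=4: true
All positions satisfy it → formula holds.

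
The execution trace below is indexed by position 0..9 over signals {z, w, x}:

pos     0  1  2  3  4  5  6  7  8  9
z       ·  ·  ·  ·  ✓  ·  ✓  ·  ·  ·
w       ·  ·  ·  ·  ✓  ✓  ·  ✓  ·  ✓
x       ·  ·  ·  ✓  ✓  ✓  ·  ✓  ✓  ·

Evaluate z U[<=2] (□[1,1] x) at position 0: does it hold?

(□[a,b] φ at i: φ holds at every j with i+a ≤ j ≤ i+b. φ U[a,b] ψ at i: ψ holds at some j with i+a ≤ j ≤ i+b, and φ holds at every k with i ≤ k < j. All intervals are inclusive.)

No

Need some j in [0,2] with □[1,1] x, and z at every k in [0,j-1].
  j=0: □[1,1] x — fails at 1.
  j=1: □[1,1] x — fails at 2.
  j=2: □[1,1] x holds, but z fails at k=0 → not this j.
No j in the window works → until fails.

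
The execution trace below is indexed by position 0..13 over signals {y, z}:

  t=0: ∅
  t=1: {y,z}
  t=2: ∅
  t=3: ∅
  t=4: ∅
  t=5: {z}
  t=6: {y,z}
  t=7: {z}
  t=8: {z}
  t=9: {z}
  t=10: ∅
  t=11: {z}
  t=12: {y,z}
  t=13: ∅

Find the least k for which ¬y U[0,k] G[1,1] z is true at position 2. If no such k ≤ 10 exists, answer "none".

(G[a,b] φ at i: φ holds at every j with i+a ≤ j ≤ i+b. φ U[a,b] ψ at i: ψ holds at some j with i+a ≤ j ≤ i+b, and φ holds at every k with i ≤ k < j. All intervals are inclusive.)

2

Need earliest j ≥ 2 with G[1,1] z, and ¬y at every k in [2,j-1].
  j=2: rhs fails.
  j=3: rhs fails.
  j=4: rhs holds; lhs holds on [2,3]. k = 2.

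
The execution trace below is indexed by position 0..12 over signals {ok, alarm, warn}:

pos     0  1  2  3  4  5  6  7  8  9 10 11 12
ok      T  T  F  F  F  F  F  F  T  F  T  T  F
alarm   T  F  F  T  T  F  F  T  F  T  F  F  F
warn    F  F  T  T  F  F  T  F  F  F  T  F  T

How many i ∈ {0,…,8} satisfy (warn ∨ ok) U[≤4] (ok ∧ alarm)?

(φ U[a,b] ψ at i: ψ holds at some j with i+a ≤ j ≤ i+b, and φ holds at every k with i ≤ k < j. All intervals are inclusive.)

1

Evaluate at each i in [0,8]:
  i=0: ✓ (rhs at j=0)
  i=1: ✗ (no rhs in [1,5])
  i=2: ✗ (no rhs in [2,6])
  i=3: ✗ (no rhs in [3,7])
  i=4: ✗ (no rhs in [4,8])
  i=5: ✗ (no rhs in [5,9])
  i=6: ✗ (no rhs in [6,10])
  i=7: ✗ (no rhs in [7,11])
  i=8: ✗ (no rhs in [8,12])
Positions where it holds: {0} → 1.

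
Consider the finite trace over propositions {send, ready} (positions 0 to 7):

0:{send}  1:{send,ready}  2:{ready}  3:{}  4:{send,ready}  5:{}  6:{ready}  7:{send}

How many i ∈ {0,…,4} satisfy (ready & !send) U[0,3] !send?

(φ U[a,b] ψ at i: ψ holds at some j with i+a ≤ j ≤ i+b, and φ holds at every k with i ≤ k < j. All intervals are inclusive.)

Evaluate at each i in [0,4]:
  i=0: ✗ (lhs fails at k=0 before rhs at j=2)
  i=1: ✗ (lhs fails at k=1 before rhs at j=2)
  i=2: ✓ (rhs at j=2)
  i=3: ✓ (rhs at j=3)
  i=4: ✗ (lhs fails at k=4 before rhs at j=5)
Positions where it holds: {2, 3} → 2.

2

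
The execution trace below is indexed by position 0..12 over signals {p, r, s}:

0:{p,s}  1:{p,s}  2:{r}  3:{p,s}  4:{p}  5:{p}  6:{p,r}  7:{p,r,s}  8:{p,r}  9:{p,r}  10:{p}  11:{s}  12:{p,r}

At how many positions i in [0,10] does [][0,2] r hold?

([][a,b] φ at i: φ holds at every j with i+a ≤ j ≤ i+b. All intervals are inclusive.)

2

Evaluate at each i in [0,10]:
  i=0: ✗ (fails at j=0)
  i=1: ✗ (fails at j=1)
  i=2: ✗ (fails at j=3)
  i=3: ✗ (fails at j=3)
  i=4: ✗ (fails at j=4)
  i=5: ✗ (fails at j=5)
  i=6: ✓ (all of [6,8])
  i=7: ✓ (all of [7,9])
  i=8: ✗ (fails at j=10)
  i=9: ✗ (fails at j=10)
  i=10: ✗ (fails at j=10)
Positions where it holds: {6, 7} → 2.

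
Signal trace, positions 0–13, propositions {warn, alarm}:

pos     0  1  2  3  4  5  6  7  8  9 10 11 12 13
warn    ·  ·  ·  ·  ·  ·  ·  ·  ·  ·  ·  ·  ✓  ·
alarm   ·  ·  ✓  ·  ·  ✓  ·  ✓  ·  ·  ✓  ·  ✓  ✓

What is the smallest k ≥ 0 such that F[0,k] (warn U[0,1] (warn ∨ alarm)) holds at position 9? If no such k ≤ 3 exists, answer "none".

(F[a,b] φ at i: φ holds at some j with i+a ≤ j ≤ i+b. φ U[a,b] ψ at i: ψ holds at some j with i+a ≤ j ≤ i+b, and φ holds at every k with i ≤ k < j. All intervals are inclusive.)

1

Scan j = 9,10,… for (warn U[0,1] (warn ∨ alarm)):
  j=9: fails
  j=10: holds
First hit at j=10, so smallest k = 10-9 = 1.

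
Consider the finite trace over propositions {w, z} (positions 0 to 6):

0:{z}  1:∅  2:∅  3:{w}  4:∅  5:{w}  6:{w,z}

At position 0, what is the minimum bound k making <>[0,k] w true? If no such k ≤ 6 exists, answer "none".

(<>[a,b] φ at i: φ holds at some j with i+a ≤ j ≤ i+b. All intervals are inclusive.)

3

Scan j = 0,1,… for w:
  j=0: fails
  j=1: fails
  j=2: fails
  j=3: holds
First hit at j=3, so smallest k = 3-0 = 3.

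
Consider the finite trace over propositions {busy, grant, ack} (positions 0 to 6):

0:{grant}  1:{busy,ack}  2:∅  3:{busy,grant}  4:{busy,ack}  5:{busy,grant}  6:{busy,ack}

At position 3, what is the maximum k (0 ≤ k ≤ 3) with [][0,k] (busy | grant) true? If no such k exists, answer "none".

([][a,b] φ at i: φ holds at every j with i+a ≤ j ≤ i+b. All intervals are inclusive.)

3

(busy | grant) must hold from j=3 onward; find where it first fails.
  j=3: holds
  j=4: holds
  j=5: holds
  j=6: holds
Holds through j=6; largest k = 3.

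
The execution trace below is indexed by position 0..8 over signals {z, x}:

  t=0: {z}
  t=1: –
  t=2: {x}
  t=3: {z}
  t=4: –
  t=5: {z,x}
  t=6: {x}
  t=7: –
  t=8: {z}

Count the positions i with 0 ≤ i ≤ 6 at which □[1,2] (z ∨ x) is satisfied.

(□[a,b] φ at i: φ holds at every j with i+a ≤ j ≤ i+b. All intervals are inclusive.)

2

Evaluate at each i in [0,6]:
  i=0: ✗ (fails at j=1)
  i=1: ✓ (all of [2,3])
  i=2: ✗ (fails at j=4)
  i=3: ✗ (fails at j=4)
  i=4: ✓ (all of [5,6])
  i=5: ✗ (fails at j=7)
  i=6: ✗ (fails at j=7)
Positions where it holds: {1, 4} → 2.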